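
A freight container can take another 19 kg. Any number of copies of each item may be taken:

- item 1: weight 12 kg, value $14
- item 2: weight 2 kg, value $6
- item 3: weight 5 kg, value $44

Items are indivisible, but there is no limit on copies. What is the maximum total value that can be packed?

$144

Best value-per-unit is item 3 at 44/5; filling with it alone gives 3×44 = 132.
Optimal mix: 2×item 2 + 3×item 3 → weight 19, value 144.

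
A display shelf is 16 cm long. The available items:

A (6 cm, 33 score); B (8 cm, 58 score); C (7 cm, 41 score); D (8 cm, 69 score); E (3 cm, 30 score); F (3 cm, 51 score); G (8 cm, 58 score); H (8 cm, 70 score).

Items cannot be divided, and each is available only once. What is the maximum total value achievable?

151 score

This is a 0/1 knapsack; check combinations near the capacity.
- E+F+H: length 3+3+8=14, value 30+51+70=151
- D+E+F: length 8+3+3=14, value 69+30+51=150
- B+E+F: length 8+3+3=14, value 58+30+51=139
- E+F+G: length 3+3+8=14, value 30+51+58=139
- D+H: length 8+8=16, value 69+70=139
Best: 151 score.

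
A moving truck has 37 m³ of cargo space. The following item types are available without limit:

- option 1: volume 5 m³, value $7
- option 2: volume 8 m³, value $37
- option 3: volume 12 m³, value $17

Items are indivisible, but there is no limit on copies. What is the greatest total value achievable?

Best value-per-unit is option 2 at 37/8; filling with it alone gives 4×37 = 148.
Optimal mix: 1×option 1 + 4×option 2 → volume 37, value 155.

$155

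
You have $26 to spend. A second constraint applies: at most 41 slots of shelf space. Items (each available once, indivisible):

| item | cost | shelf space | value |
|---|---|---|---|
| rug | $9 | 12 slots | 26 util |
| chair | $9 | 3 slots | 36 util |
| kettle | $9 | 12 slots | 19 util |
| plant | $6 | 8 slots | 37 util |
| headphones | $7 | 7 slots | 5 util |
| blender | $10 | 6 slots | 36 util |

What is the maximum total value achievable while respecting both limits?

Feasible sets respecting both limits:
- chair+plant+blender: cost 25, shelf space 17, value 109
- rug+chair+plant: cost 24, shelf space 23, value 99
- rug+plant+blender: cost 25, shelf space 26, value 99
Best: 109 util.

109 util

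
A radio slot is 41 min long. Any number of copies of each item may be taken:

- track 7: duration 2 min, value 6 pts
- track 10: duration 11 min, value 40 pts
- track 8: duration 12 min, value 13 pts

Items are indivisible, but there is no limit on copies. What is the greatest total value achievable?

144 pts

Best value-per-unit is track 10 at 40/11; filling with it alone gives 3×40 = 120.
Optimal mix: 4×track 7 + 3×track 10 → duration 41, value 144.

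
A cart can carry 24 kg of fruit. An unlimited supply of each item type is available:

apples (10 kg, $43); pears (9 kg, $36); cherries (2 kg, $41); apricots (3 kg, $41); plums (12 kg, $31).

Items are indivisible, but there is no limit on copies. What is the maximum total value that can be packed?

$492

Best value-per-unit is cherries at 41/2, and filling with it alone uses weight 12×2=24. No mix of the others beats 12×41 = 492.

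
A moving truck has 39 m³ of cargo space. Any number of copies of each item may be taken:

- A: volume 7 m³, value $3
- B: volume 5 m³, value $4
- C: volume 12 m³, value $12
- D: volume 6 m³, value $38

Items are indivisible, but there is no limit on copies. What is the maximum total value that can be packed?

$228

Best value-per-unit is D at 38/6, and filling with it alone uses volume 6×6=36. No mix of the others beats 6×38 = 228.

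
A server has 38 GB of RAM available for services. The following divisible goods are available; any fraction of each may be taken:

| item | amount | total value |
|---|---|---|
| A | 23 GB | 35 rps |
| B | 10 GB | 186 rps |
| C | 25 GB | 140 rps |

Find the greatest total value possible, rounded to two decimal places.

Take in order of value per unit:
- B (186/10 per unit): all 10 → value 186, running total 186.00
- C (140/25 per unit): all 25 → value 140, running total 326.00
- A (35/23 per unit): 3 of 23 → value 3×35/23 = 4.5652, running total 330.57
Total 330.57.

330.57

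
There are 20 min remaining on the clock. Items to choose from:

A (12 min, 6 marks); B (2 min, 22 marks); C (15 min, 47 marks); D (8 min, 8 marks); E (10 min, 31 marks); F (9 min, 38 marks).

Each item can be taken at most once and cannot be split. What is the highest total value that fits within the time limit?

Check high-value combinations within 20 min:
- B+C: time 2+15=17, value 22+47=69
- E+F: time 10+9=19, value 31+38=69
- B+D+F: time 2+8+9=19, value 22+8+38=68
- B+D+E: time 2+8+10=20, value 22+8+31=61
Best: 69 marks.

69 marks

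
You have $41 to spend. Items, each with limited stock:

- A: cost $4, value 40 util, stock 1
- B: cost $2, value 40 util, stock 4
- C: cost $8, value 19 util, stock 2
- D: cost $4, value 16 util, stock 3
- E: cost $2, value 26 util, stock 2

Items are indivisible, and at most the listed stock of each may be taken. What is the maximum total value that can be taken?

322 util

Best selections within cost 41 and stock limits:
- 1×A + 4×B + 2×C + 2×D + 2×E: cost 40, value 322
- 1×A + 4×B + 1×C + 3×D + 2×E: cost 36, value 319
- 1×A + 4×B + 2×C + 1×D + 2×E: cost 36, value 306
- 1×A + 4×B + 1×C + 2×D + 2×E: cost 32, value 303
Best: 322 util.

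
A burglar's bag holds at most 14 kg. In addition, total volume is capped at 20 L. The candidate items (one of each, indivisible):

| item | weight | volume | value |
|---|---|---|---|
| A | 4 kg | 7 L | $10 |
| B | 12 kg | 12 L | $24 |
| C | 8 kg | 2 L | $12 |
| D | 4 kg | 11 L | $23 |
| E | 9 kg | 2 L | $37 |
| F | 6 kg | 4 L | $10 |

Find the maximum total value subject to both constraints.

Feasible sets respecting both limits:
- D+E: weight 13, volume 13, value 60
- A+E: weight 13, volume 9, value 47
- E: weight 9, volume 2, value 37
Best: $60.

$60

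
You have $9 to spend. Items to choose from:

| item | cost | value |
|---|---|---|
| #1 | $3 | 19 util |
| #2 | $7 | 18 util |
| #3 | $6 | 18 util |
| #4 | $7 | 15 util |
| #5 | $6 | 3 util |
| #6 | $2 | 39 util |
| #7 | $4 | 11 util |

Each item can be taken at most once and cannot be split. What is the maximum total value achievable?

69 util

This is a 0/1 knapsack; check combinations near the capacity.
- #1+#6+#7: cost 3+2+4=9, value 19+39+11=69
- #1+#6: cost 3+2=5, value 19+39=58
- #3+#6: cost 6+2=8, value 18+39=57
Best: 69 util.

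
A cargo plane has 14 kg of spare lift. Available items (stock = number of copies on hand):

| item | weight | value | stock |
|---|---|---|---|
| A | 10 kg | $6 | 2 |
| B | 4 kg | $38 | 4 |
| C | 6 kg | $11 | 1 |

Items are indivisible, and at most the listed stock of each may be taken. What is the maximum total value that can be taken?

Best selections within weight 14 and stock limits:
- 3×B: weight 12, value 114
- 2×B + 1×C: weight 14, value 87
- 2×B: weight 8, value 76
Best: $114.

$114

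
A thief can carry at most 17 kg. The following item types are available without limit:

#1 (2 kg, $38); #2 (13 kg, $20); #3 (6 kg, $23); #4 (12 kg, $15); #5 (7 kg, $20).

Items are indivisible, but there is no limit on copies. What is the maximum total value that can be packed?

$304

Best value-per-unit is #1 at 38/2, and filling with it alone uses weight 8×2=16. No mix of the others beats 8×38 = 304.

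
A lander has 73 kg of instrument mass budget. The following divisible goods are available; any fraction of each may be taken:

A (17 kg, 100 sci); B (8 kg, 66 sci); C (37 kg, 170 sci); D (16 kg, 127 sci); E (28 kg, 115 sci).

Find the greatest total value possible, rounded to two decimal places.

Take in order of value per unit:
- B (66/8 per unit): all 8 → value 66, running total 66.00
- D (127/16 per unit): all 16 → value 127, running total 193.00
- A (100/17 per unit): all 17 → value 100, running total 293.00
- C (170/37 per unit): 32 of 37 → value 32×170/37 = 147.0270, running total 440.03
Total 440.03.

440.03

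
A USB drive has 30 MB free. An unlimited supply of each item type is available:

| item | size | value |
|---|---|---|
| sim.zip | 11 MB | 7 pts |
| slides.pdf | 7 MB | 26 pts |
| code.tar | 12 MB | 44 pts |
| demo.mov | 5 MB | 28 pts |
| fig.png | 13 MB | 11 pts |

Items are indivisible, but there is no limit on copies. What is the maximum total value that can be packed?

Best value-per-unit is demo.mov at 28/5, and filling with it alone uses size 6×5=30. No mix of the others beats 6×28 = 168.

168 pts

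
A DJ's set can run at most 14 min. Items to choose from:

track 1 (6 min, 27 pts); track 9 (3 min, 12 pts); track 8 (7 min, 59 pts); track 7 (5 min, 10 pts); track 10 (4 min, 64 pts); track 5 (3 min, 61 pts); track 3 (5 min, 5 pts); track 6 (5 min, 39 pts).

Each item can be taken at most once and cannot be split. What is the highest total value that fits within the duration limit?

Check high-value combinations within 14 min:
- track 8+track 10+track 5: duration 7+4+3=14, value 59+64+61=184
- track 10+track 5+track 6: duration 4+3+5=12, value 64+61+39=164
- track 1+track 10+track 5: duration 6+4+3=13, value 27+64+61=152
- track 9+track 10+track 5: duration 3+4+3=10, value 12+64+61=137
- track 7+track 10+track 5: duration 5+4+3=12, value 10+64+61=135
Best: 184 pts.

184 pts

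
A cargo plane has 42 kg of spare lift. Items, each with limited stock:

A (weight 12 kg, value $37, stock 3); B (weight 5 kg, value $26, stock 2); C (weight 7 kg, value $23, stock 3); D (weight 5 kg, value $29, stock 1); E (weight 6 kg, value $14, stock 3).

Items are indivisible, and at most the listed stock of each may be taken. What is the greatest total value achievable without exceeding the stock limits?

Top feasible selections:
- 1×A + 2×B + 2×C + 1×D: weight 41, value 164
- 2×B + 3×C + 1×D + 1×E: weight 42, value 164
Best: $164.

$164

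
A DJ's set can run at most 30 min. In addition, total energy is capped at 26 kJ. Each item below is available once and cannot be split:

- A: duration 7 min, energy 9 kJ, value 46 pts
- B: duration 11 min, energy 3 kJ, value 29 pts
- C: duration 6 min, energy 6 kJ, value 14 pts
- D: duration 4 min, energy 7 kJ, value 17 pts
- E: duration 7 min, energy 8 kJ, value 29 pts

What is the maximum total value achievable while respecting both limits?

106 pts

Feasible sets respecting both limits:
- A+B+C+D: duration 28, energy 25, value 106
- A+B+E: duration 25, energy 20, value 104
- A+B+D: duration 22, energy 19, value 92
- A+D+E: duration 18, energy 24, value 92
Best: 106 pts.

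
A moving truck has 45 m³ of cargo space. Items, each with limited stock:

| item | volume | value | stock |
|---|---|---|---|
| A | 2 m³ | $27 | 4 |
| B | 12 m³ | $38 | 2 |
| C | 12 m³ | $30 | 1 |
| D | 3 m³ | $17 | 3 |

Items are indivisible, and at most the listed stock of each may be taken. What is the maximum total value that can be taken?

$235

Top feasible selections:
- 4×A + 2×B + 3×D: volume 41, value 235
- 4×A + 1×B + 1×C + 3×D: volume 41, value 227
- 4×A + 2×B + 2×D: volume 38, value 218
Best: $235.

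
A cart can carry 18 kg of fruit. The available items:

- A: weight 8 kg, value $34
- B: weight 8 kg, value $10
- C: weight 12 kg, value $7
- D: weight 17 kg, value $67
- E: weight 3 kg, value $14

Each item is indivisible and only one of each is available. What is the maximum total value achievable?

$67

Check high-value combinations within 18 kg:
- D: weight 17, value 67
- A+E: weight 8+3=11, value 34+14=48
- A+B: weight 8+8=16, value 34+10=44
- A: weight 8, value 34
Best: $67.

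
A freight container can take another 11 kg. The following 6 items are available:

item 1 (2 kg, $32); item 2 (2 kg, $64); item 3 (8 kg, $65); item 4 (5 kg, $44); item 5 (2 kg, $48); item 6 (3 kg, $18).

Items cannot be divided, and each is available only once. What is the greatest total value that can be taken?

This is a 0/1 knapsack; check combinations near the capacity.
- item 1+item 2+item 4+item 5: weight 2+2+5+2=11, value 32+64+44+48=188
- item 1+item 2+item 5+item 6: weight 2+2+2+3=9, value 32+64+48+18=162
- item 2+item 4+item 5: weight 2+5+2=9, value 64+44+48=156
- item 1+item 2+item 5: weight 2+2+2=6, value 32+64+48=144
- item 1+item 2+item 4: weight 2+2+5=9, value 32+64+44=140
Best: $188.

$188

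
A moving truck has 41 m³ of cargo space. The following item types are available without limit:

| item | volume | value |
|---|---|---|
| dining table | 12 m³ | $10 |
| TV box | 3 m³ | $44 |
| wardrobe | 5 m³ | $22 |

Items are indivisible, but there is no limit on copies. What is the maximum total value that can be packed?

$572

Best value-per-unit is TV box at 44/3, and filling with it alone uses volume 13×3=39. No mix of the others beats 13×44 = 572.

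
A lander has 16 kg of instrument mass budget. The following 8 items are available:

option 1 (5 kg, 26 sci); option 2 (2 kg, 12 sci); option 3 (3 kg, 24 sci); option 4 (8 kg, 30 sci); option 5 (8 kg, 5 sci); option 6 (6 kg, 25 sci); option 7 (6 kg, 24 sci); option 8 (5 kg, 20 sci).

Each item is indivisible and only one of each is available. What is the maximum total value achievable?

Check high-value combinations within 16 kg:
- option 1+option 2+option 3+option 6: mass 5+2+3+6=16, value 26+12+24+25=87
- option 1+option 2+option 3+option 7: mass 5+2+3+6=16, value 26+12+24+24=86
- option 1+option 2+option 3+option 8: mass 5+2+3+5=15, value 26+12+24+20=82
- option 2+option 3+option 6+option 8: mass 2+3+6+5=16, value 12+24+25+20=81
- option 1+option 3+option 4: mass 5+3+8=16, value 26+24+30=80
Best: 87 sci.

87 sci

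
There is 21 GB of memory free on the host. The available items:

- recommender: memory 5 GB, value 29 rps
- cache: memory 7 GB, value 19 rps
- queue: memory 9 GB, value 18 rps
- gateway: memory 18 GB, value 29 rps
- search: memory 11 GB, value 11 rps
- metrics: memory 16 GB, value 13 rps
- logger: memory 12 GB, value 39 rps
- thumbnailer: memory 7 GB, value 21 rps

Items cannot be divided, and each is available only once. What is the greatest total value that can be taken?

69 rps

Check high-value combinations within 21 GB:
- recommender+cache+thumbnailer: memory 5+7+7=19, value 29+19+21=69
- recommender+logger: memory 5+12=17, value 29+39=68
- recommender+queue+thumbnailer: memory 5+9+7=21, value 29+18+21=68
- recommender+cache+queue: memory 5+7+9=21, value 29+19+18=66
Best: 69 rps.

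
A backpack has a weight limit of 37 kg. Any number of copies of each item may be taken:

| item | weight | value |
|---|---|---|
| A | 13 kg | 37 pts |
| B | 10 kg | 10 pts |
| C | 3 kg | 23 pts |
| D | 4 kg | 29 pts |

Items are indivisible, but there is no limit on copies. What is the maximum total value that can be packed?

282 pts

Best value-per-unit is C at 23/3; filling with it alone gives 12×23 = 276.
Optimal mix: 11×C + 1×D → weight 37, value 282.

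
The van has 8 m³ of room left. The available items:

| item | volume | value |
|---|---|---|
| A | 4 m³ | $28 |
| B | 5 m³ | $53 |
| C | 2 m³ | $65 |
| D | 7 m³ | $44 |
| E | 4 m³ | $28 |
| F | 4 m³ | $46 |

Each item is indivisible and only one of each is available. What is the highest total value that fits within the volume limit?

This is a 0/1 knapsack; check combinations near the capacity.
- B+C: volume 5+2=7, value 53+65=118
- C+F: volume 2+4=6, value 65+46=111
- A+C: volume 4+2=6, value 28+65=93
Best: $118.

$118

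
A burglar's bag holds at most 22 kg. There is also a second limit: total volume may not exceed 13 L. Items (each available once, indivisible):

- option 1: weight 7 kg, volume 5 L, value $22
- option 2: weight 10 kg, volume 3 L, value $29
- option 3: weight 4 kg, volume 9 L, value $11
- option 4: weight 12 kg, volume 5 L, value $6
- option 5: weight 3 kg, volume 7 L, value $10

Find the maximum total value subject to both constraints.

$51

Feasible sets respecting both limits:
- option 1+option 2: weight 17, volume 8, value 51
- option 2+option 3: weight 14, volume 12, value 40
- option 2+option 5: weight 13, volume 10, value 39
- option 2+option 4: weight 22, volume 8, value 35
Best: $51.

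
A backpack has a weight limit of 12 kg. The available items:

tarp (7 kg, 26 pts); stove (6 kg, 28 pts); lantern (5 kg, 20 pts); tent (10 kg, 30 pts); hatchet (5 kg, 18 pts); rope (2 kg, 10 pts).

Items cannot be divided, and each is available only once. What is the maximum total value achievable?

Check high-value combinations within 12 kg:
- stove+lantern: weight 6+5=11, value 28+20=48
- lantern+hatchet+rope: weight 5+5+2=12, value 20+18+10=48
- stove+hatchet: weight 6+5=11, value 28+18=46
- tarp+lantern: weight 7+5=12, value 26+20=46
Best: 48 pts.

48 pts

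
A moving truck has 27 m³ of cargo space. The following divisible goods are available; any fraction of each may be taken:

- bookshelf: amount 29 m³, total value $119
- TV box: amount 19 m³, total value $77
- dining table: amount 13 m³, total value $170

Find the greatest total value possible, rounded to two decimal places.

Take in order of value per unit:
- dining table (170/13 per unit): all 13 → value 170, running total 170.00
- bookshelf (119/29 per unit): 14 of 29 → value 14×119/29 = 57.4483, running total 227.45
Total 227.45.

227.45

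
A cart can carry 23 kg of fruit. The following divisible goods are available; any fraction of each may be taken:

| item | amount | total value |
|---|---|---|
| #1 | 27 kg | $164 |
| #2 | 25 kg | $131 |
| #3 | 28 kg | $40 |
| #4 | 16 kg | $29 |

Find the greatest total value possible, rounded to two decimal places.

Take in order of value per unit:
- #1 (164/27 per unit): 23 of 27 → value 23×164/27 = 139.7037, running total 139.70
Total 139.70.

139.70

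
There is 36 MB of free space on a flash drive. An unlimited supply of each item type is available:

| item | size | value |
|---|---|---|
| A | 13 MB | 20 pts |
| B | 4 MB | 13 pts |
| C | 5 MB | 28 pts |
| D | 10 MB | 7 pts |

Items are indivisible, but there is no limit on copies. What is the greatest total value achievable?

Best value-per-unit is C at 28/5, and filling with it alone uses size 7×5=35. No mix of the others beats 7×28 = 196.

196 pts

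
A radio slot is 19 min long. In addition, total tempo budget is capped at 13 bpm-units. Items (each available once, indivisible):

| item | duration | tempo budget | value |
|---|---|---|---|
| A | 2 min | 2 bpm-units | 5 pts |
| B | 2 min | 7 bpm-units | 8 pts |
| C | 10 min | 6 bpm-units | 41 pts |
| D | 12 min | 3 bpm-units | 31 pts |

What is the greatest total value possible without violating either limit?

Feasible sets respecting both limits:
- B+C: duration 12, tempo budget 13, value 49
- A+C: duration 12, tempo budget 8, value 46
- A+B+D: duration 16, tempo budget 12, value 44
- C: duration 10, tempo budget 6, value 41
Best: 49 pts.

49 pts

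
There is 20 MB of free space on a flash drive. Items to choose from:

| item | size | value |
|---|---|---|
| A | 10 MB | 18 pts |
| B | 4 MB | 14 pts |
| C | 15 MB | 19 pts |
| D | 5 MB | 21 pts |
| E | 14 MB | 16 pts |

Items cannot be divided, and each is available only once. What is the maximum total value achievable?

53 pts

This is a 0/1 knapsack; check combinations near the capacity.
- A+B+D: size 10+4+5=19, value 18+14+21=53
- C+D: size 15+5=20, value 19+21=40
- A+D: size 10+5=15, value 18+21=39
- D+E: size 5+14=19, value 21+16=37
Best: 53 pts.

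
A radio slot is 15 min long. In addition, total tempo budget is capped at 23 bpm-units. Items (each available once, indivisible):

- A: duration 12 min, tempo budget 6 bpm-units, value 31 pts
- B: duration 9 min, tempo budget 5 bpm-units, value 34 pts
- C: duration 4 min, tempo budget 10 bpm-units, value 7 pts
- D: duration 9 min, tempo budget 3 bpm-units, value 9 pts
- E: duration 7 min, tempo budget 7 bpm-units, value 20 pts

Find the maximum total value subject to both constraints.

Feasible sets respecting both limits:
- B+C: duration 13, tempo budget 15, value 41
- B: duration 9, tempo budget 5, value 34
- A: duration 12, tempo budget 6, value 31
Best: 41 pts.

41 pts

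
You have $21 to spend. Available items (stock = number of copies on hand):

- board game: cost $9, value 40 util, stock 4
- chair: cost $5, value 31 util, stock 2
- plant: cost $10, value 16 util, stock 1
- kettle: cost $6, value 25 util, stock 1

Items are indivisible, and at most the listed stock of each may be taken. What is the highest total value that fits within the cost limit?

Best selections within cost 21 and stock limits:
- 1×board game + 2×chair: cost 19, value 102
- 1×board game + 1×chair + 1×kettle: cost 20, value 96
Best: 102 util.

102 util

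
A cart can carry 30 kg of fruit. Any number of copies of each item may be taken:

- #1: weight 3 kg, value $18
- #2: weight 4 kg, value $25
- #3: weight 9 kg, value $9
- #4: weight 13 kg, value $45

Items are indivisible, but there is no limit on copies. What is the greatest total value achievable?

Best value-per-unit is #2 at 25/4; filling with it alone gives 7×25 = 175.
Optimal mix: 2×#1 + 6×#2 → weight 30, value 186.

$186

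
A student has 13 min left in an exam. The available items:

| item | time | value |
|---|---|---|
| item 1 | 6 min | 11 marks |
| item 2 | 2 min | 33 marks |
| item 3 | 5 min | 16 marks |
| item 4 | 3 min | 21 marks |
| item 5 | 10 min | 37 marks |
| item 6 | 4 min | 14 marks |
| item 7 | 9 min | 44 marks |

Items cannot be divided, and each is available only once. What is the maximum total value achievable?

77 marks

Check high-value combinations within 13 min:
- item 2+item 7: time 2+9=11, value 33+44=77
- item 2+item 3+item 4: time 2+5+3=10, value 33+16+21=70
- item 2+item 5: time 2+10=12, value 33+37=70
Best: 77 marks.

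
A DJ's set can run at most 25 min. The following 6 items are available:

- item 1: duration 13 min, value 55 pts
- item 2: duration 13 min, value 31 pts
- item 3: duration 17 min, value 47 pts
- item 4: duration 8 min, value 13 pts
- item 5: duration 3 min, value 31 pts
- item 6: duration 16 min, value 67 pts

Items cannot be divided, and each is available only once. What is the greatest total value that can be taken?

This is a 0/1 knapsack; check combinations near the capacity.
- item 1+item 4+item 5: duration 13+8+3=24, value 55+13+31=99
- item 5+item 6: duration 3+16=19, value 31+67=98
- item 1+item 5: duration 13+3=16, value 55+31=86
Best: 99 pts.

99 pts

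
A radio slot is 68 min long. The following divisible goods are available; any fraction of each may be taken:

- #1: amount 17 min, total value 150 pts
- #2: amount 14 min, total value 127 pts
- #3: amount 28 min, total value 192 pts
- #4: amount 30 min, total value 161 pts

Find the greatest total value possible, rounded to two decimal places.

Take in order of value per unit:
- #2 (127/14 per unit): all 14 → value 127, running total 127.00
- #1 (150/17 per unit): all 17 → value 150, running total 277.00
- #3 (192/28 per unit): all 28 → value 192, running total 469.00
- #4 (161/30 per unit): 9 of 30 → value 9×161/30 = 48.3000, running total 517.30
Total 517.30.

517.30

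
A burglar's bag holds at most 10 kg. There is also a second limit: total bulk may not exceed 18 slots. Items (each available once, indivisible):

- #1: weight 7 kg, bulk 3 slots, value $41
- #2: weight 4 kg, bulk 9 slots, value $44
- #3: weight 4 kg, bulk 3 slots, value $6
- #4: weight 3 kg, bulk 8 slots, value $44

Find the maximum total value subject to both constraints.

$88

Feasible sets respecting both limits:
- #2+#4: weight 7, bulk 17, value 88
- #1+#4: weight 10, bulk 11, value 85
- #2+#3: weight 8, bulk 12, value 50
Best: $88.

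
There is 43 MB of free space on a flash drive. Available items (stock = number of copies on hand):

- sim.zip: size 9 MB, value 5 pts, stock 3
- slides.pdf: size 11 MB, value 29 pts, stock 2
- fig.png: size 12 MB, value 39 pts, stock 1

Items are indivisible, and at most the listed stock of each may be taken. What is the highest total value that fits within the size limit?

102 pts

Top feasible selections:
- 1×sim.zip + 2×slides.pdf + 1×fig.png: size 43, value 102
- 2×slides.pdf + 1×fig.png: size 34, value 97
- 2×sim.zip + 1×slides.pdf + 1×fig.png: size 41, value 78
Best: 102 pts.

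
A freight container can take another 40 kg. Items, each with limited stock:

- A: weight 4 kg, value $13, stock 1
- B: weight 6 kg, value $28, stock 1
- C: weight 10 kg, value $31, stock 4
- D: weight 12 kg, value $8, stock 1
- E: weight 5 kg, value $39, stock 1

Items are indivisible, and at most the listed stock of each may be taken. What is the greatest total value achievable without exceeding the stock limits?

$145

Top feasible selections:
- 1×A + 3×C + 1×E: weight 39, value 145
- 1×A + 1×B + 2×C + 1×E: weight 35, value 142
- 1×A + 1×B + 3×C: weight 40, value 134
- 3×C + 1×E: weight 35, value 132
Best: $145.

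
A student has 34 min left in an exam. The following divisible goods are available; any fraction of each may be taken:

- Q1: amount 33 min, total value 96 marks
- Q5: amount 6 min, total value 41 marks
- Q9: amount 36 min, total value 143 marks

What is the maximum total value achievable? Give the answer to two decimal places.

152.22

Take in order of value per unit:
- Q5 (41/6 per unit): all 6 → value 41, running total 41.00
- Q9 (143/36 per unit): 28 of 36 → value 28×143/36 = 111.2222, running total 152.22
Total 152.22.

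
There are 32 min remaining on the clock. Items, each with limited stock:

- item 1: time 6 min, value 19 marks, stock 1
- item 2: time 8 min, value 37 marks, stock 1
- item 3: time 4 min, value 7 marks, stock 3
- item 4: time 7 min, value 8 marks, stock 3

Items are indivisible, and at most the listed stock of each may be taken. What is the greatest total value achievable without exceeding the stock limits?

79 marks

Best selections within time 32 and stock limits:
- 1×item 1 + 1×item 2 + 1×item 3 + 2×item 4: time 32, value 79
- 1×item 1 + 1×item 2 + 2×item 3 + 1×item 4: time 29, value 78
- 1×item 1 + 1×item 2 + 3×item 3: time 26, value 77
- 1×item 1 + 1×item 2 + 2×item 4: time 28, value 72
Best: 79 marks.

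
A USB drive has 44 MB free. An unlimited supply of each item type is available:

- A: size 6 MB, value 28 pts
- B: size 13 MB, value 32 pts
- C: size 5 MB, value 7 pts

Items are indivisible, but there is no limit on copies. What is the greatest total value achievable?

196 pts

Best value-per-unit is A at 28/6, and filling with it alone uses size 7×6=42. No mix of the others beats 7×28 = 196.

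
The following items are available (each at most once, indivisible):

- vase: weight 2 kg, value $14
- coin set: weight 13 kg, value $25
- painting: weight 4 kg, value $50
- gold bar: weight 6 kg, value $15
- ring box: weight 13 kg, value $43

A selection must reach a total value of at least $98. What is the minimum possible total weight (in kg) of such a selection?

19

Subsets with value ≥ 98, sorted by total weight:
- vase+painting+ring box: weight 19, value 107
- painting+gold bar+ring box: weight 23, value 108
- vase+painting+gold bar+ring box: weight 25, value 122
Minimum weight: 19 kg.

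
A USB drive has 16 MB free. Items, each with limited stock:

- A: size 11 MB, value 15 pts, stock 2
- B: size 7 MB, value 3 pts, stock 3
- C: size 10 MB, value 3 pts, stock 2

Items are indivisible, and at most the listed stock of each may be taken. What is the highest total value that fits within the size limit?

Top feasible selections:
- 1×A: size 11, value 15
- 2×B: size 14, value 6
- 1×B: size 7, value 3
Best: 15 pts.

15 pts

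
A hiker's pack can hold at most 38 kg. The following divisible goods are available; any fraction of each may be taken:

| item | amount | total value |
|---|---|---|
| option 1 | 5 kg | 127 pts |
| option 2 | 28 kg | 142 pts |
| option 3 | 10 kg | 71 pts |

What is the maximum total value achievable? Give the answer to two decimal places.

Take in order of value per unit:
- option 1 (127/5 per unit): all 5 → value 127, running total 127.00
- option 3 (71/10 per unit): all 10 → value 71, running total 198.00
- option 2 (142/28 per unit): 23 of 28 → value 23×142/28 = 116.6429, running total 314.64
Total 314.64.

314.64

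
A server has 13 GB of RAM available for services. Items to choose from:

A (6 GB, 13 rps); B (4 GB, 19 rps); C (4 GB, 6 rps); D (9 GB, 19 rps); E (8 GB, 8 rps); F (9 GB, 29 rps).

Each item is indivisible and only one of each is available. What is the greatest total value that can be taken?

48 rps

Check high-value combinations within 13 GB:
- B+F: memory 4+9=13, value 19+29=48
- B+D: memory 4+9=13, value 19+19=38
- C+F: memory 4+9=13, value 6+29=35
Best: 48 rps.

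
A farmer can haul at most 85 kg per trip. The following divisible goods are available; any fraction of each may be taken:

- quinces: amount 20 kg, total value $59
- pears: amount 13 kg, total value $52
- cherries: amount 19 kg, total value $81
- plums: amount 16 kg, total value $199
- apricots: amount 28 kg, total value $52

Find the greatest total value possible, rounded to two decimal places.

422.57

Take in order of value per unit:
- plums (199/16 per unit): all 16 → value 199, running total 199.00
- cherries (81/19 per unit): all 19 → value 81, running total 280.00
- pears (52/13 per unit): all 13 → value 52, running total 332.00
- quinces (59/20 per unit): all 20 → value 59, running total 391.00
- apricots (52/28 per unit): 17 of 28 → value 17×52/28 = 31.5714, running total 422.57
Total 422.57.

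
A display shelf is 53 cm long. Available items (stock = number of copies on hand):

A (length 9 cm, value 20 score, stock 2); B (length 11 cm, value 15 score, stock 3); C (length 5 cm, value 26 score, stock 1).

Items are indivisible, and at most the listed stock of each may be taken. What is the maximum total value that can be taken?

Top feasible selections:
- 2×A + 2×B + 1×C: length 45, value 96
- 1×A + 3×B + 1×C: length 47, value 91
- 2×A + 3×B: length 51, value 85
- 2×A + 1×B + 1×C: length 34, value 81
Best: 96 score.

96 score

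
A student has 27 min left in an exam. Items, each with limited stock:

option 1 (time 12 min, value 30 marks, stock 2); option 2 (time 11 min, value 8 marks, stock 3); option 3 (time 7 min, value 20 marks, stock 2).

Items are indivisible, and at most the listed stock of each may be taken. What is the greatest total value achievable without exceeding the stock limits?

Top feasible selections:
- 1×option 1 + 2×option 3: time 26, value 70
- 2×option 1: time 24, value 60
- 1×option 1 + 1×option 3: time 19, value 50
Best: 70 marks.

70 marks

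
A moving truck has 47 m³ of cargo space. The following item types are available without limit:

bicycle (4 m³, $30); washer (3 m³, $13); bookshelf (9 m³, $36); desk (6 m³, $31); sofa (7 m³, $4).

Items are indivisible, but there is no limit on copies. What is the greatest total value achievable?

Best value-per-unit is bicycle at 30/4; filling with it alone gives 11×30 = 330.
Optimal mix: 11×bicycle + 1×washer → volume 47, value 343.

$343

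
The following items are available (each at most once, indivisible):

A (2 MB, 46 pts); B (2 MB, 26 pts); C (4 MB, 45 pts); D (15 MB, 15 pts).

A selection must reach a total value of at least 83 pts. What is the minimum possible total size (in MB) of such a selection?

6

Subsets with value ≥ 83, sorted by total size:
- A+C: size 6, value 91
- A+B+C: size 8, value 117
- A+B+D: size 19, value 87
Minimum size: 6 MB.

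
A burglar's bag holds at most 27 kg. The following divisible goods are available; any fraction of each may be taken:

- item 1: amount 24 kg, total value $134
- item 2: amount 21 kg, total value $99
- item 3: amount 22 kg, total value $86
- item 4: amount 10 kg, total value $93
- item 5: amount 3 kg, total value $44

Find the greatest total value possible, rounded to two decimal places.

215.17

Take in order of value per unit:
- item 5 (44/3 per unit): all 3 → value 44, running total 44.00
- item 4 (93/10 per unit): all 10 → value 93, running total 137.00
- item 1 (134/24 per unit): 14 of 24 → value 14×134/24 = 78.1667, running total 215.17
Total 215.17.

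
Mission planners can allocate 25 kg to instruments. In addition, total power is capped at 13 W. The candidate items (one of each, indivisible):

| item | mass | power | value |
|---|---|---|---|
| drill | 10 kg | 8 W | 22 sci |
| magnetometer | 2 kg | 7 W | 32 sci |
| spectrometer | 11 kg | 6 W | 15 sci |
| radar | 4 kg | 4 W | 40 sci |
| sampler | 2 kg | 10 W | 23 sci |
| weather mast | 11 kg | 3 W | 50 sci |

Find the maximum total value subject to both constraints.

Feasible sets respecting both limits:
- radar+weather mast: mass 15, power 7, value 90
- magnetometer+weather mast: mass 13, power 10, value 82
- sampler+weather mast: mass 13, power 13, value 73
- magnetometer+radar: mass 6, power 11, value 72
Best: 90 sci.

90 sci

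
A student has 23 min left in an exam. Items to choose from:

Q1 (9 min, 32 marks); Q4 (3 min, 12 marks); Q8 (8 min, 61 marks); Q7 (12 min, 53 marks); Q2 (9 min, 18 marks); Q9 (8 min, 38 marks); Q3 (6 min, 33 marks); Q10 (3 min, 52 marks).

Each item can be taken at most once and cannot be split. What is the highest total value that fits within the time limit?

Check high-value combinations within 23 min:
- Q8+Q7+Q10: time 8+12+3=23, value 61+53+52=166
- Q4+Q8+Q9+Q10: time 3+8+8+3=22, value 12+61+38+52=163
- Q4+Q8+Q3+Q10: time 3+8+6+3=20, value 12+61+33+52=158
Best: 166 marks.

166 marks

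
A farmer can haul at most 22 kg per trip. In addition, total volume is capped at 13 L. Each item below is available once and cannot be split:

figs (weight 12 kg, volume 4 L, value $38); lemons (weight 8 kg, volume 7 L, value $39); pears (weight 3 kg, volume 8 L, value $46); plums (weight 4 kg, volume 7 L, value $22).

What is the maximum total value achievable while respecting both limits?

$84

Feasible sets respecting both limits:
- figs+pears: weight 15, volume 12, value 84
- figs+lemons: weight 20, volume 11, value 77
- figs+plums: weight 16, volume 11, value 60
- pears: weight 3, volume 8, value 46
Best: $84.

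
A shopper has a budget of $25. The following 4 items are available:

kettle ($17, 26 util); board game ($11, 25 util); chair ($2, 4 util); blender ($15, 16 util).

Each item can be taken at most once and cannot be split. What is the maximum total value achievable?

Check high-value combinations within $25:
- kettle+chair: cost 17+2=19, value 26+4=30
- board game+chair: cost 11+2=13, value 25+4=29
- kettle: cost 17, value 26
- board game: cost 11, value 25
- chair+blender: cost 2+15=17, value 4+16=20
Best: 30 util.

30 util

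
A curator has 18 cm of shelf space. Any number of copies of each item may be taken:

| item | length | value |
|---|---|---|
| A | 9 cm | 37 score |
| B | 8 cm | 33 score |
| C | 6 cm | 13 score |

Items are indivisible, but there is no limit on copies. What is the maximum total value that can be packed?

74 score

Best value-per-unit is B at 33/8; filling with it alone gives 2×33 = 66.
Optimal mix: 2×A → length 18, value 74.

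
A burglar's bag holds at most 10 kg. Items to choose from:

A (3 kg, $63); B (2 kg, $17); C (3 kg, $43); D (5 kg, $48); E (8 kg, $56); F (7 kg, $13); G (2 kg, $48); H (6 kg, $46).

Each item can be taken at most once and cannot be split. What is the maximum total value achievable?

This is a 0/1 knapsack; check combinations near the capacity.
- A+B+C+G: weight 3+2+3+2=10, value 63+17+43+48=171
- A+D+G: weight 3+5+2=10, value 63+48+48=159
- A+C+G: weight 3+3+2=8, value 63+43+48=154
Best: $171.

$171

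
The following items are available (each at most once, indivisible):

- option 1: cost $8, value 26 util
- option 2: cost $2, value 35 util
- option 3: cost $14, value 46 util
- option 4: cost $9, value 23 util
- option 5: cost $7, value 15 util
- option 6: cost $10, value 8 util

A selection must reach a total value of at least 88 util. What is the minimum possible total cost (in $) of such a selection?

Subsets with value ≥ 88, sorted by total cost:
- option 2+option 3+option 5: cost 23, value 96
- option 1+option 2+option 3: cost 24, value 107
Minimum cost: 23 $.

23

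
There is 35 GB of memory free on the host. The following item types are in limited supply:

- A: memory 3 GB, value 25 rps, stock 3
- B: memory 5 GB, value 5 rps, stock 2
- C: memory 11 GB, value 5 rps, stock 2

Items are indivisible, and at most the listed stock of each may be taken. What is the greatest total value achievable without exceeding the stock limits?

90 rps

Best selections within memory 35 and stock limits:
- 3×A + 2×B + 1×C: memory 30, value 90
- 3×A + 2×B: memory 19, value 85
Best: 90 rps.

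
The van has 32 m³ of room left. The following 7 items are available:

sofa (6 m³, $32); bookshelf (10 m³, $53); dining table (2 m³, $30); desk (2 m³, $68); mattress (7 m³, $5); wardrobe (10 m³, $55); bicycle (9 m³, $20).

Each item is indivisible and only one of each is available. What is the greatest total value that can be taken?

$238

Check high-value combinations within 32 m³:
- sofa+bookshelf+dining table+desk+wardrobe: volume 6+10+2+2+10=30, value 32+53+30+68+55=238
- bookshelf+dining table+desk+mattress+wardrobe: volume 10+2+2+7+10=31, value 53+30+68+5+55=211
- sofa+bookshelf+desk+wardrobe: volume 6+10+2+10=28, value 32+53+68+55=208
- bookshelf+dining table+desk+wardrobe: volume 10+2+2+10=24, value 53+30+68+55=206
- sofa+dining table+desk+wardrobe+bicycle: volume 6+2+2+10+9=29, value 32+30+68+55+20=205
Best: $238.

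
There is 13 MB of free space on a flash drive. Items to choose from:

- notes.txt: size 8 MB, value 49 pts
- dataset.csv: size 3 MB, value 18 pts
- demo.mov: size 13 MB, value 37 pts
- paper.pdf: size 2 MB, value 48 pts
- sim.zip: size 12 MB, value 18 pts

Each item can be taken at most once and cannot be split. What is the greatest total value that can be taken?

Check high-value combinations within 13 MB:
- notes.txt+dataset.csv+paper.pdf: size 8+3+2=13, value 49+18+48=115
- notes.txt+paper.pdf: size 8+2=10, value 49+48=97
- notes.txt+dataset.csv: size 8+3=11, value 49+18=67
- dataset.csv+paper.pdf: size 3+2=5, value 18+48=66
- notes.txt: size 8, value 49
Best: 115 pts.

115 pts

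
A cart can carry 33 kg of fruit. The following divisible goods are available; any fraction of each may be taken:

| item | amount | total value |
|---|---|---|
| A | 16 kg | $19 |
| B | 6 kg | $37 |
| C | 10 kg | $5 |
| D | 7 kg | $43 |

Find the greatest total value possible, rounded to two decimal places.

101.00

Take in order of value per unit:
- B (37/6 per unit): all 6 → value 37, running total 37.00
- D (43/7 per unit): all 7 → value 43, running total 80.00
- A (19/16 per unit): all 16 → value 19, running total 99.00
- C (5/10 per unit): 4 of 10 → value 4×5/10 = 2.0000, running total 101.00
Total 101.00.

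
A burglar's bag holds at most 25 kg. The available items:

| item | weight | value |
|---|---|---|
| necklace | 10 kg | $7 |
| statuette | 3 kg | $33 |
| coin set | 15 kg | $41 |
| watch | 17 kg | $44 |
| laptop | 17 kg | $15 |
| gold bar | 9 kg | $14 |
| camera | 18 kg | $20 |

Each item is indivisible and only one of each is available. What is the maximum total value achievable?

$77

Check high-value combinations within 25 kg:
- statuette+watch: weight 3+17=20, value 33+44=77
- statuette+coin set: weight 3+15=18, value 33+41=74
- coin set+gold bar: weight 15+9=24, value 41+14=55
- necklace+statuette+gold bar: weight 10+3+9=22, value 7+33+14=54
- statuette+camera: weight 3+18=21, value 33+20=53
Best: $77.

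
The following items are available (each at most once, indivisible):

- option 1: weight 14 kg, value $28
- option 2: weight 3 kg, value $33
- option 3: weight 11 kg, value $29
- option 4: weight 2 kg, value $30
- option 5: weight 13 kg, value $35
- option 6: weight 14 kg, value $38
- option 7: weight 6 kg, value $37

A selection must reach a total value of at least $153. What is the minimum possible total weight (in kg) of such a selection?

Subsets with value ≥ 153, sorted by total weight:
- option 2+option 3+option 4+option 5+option 7: weight 35, value 164
- option 2+option 3+option 4+option 6+option 7: weight 36, value 167
Minimum weight: 35 kg.

35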